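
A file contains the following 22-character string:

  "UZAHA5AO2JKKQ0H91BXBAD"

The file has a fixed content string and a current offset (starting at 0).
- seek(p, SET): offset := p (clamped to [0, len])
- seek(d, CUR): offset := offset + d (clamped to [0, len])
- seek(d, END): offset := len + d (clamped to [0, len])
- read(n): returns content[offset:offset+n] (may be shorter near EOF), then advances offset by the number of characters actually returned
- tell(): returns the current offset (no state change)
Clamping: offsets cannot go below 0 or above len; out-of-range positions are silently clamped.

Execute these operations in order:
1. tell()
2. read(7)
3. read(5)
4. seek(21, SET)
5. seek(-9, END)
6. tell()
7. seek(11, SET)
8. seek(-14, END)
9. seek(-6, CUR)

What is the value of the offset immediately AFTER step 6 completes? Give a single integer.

After 1 (tell()): offset=0
After 2 (read(7)): returned 'UZAHA5A', offset=7
After 3 (read(5)): returned 'O2JKK', offset=12
After 4 (seek(21, SET)): offset=21
After 5 (seek(-9, END)): offset=13
After 6 (tell()): offset=13

Answer: 13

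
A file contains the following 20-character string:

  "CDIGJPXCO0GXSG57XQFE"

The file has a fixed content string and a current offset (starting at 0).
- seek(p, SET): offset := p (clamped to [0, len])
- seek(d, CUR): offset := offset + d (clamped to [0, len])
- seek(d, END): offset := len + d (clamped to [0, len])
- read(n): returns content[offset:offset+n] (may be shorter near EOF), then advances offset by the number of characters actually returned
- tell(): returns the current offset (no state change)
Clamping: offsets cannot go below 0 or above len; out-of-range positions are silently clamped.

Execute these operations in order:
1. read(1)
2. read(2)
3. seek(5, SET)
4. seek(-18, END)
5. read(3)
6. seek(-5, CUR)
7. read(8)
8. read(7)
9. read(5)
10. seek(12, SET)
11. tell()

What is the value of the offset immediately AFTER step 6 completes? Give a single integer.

After 1 (read(1)): returned 'C', offset=1
After 2 (read(2)): returned 'DI', offset=3
After 3 (seek(5, SET)): offset=5
After 4 (seek(-18, END)): offset=2
After 5 (read(3)): returned 'IGJ', offset=5
After 6 (seek(-5, CUR)): offset=0

Answer: 0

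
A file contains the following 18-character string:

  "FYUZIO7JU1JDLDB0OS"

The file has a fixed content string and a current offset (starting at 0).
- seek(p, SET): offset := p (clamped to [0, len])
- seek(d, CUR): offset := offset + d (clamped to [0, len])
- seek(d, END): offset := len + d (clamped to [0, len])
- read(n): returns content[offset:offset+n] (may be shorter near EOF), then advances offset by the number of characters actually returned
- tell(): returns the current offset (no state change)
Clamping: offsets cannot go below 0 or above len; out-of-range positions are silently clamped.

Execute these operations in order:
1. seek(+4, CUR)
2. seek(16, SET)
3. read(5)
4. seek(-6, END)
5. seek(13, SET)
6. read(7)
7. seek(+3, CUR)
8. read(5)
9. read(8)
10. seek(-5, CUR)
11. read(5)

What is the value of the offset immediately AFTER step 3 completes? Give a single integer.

After 1 (seek(+4, CUR)): offset=4
After 2 (seek(16, SET)): offset=16
After 3 (read(5)): returned 'OS', offset=18

Answer: 18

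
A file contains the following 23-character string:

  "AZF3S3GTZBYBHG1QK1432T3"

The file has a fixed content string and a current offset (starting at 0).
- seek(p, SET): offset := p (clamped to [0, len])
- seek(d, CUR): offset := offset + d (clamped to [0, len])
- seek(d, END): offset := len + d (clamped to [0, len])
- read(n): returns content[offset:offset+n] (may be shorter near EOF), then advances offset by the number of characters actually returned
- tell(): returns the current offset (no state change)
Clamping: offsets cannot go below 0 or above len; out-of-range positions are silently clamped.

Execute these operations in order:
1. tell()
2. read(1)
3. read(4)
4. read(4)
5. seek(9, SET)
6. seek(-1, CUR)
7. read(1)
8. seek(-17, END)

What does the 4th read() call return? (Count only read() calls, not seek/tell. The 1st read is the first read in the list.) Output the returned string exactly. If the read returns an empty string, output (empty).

After 1 (tell()): offset=0
After 2 (read(1)): returned 'A', offset=1
After 3 (read(4)): returned 'ZF3S', offset=5
After 4 (read(4)): returned '3GTZ', offset=9
After 5 (seek(9, SET)): offset=9
After 6 (seek(-1, CUR)): offset=8
After 7 (read(1)): returned 'Z', offset=9
After 8 (seek(-17, END)): offset=6

Answer: Z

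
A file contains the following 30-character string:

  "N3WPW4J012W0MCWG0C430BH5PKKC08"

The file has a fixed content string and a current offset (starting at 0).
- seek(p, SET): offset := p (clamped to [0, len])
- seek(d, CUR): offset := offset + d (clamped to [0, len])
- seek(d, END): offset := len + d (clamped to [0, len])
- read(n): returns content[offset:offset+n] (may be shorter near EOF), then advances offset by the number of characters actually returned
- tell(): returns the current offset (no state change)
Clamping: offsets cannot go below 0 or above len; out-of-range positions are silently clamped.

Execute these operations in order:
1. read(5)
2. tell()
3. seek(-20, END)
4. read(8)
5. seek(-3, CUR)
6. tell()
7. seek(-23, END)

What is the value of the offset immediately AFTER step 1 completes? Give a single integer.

After 1 (read(5)): returned 'N3WPW', offset=5

Answer: 5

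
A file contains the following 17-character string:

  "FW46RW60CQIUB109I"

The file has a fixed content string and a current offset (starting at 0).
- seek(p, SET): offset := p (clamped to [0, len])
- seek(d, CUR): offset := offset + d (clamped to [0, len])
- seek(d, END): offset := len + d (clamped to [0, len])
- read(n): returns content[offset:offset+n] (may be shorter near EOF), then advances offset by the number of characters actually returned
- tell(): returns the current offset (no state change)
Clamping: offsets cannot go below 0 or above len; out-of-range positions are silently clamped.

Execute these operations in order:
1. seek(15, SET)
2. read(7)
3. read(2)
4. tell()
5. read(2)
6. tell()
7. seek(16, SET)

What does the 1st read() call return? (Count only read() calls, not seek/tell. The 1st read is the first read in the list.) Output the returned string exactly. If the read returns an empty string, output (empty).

After 1 (seek(15, SET)): offset=15
After 2 (read(7)): returned '9I', offset=17
After 3 (read(2)): returned '', offset=17
After 4 (tell()): offset=17
After 5 (read(2)): returned '', offset=17
After 6 (tell()): offset=17
After 7 (seek(16, SET)): offset=16

Answer: 9I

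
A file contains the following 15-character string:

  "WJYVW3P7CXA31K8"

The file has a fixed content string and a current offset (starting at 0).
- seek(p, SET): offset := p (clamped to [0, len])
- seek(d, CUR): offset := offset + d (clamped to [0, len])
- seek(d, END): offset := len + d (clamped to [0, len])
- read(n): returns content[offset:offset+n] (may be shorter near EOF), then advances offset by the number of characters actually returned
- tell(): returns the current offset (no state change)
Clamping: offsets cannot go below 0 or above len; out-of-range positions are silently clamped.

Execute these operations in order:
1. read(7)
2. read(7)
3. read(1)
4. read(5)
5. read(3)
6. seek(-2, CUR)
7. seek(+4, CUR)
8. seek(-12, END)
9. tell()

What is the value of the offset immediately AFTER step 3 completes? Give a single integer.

Answer: 15

Derivation:
After 1 (read(7)): returned 'WJYVW3P', offset=7
After 2 (read(7)): returned '7CXA31K', offset=14
After 3 (read(1)): returned '8', offset=15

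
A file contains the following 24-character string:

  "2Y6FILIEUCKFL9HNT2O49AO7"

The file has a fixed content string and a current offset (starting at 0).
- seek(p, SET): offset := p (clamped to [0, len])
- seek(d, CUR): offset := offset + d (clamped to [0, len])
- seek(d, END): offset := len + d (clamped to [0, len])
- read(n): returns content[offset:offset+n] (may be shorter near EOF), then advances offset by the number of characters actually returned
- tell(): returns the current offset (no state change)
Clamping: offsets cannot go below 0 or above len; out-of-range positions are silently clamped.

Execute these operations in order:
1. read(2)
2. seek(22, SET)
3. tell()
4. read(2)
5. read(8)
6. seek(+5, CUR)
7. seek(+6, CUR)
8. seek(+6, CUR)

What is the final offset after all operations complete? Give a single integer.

Answer: 24

Derivation:
After 1 (read(2)): returned '2Y', offset=2
After 2 (seek(22, SET)): offset=22
After 3 (tell()): offset=22
After 4 (read(2)): returned 'O7', offset=24
After 5 (read(8)): returned '', offset=24
After 6 (seek(+5, CUR)): offset=24
After 7 (seek(+6, CUR)): offset=24
After 8 (seek(+6, CUR)): offset=24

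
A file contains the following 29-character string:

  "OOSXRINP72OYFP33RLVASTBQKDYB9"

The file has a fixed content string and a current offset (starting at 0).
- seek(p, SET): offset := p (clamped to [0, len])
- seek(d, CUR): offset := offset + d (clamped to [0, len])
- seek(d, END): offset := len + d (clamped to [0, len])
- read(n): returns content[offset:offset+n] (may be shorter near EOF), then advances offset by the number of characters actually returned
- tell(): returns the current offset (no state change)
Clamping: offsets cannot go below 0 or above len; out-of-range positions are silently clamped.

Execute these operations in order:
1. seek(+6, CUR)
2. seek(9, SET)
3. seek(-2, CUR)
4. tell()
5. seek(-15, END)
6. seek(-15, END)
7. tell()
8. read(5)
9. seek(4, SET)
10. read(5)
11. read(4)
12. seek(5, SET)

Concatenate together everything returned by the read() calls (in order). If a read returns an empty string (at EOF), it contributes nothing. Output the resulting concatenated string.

After 1 (seek(+6, CUR)): offset=6
After 2 (seek(9, SET)): offset=9
After 3 (seek(-2, CUR)): offset=7
After 4 (tell()): offset=7
After 5 (seek(-15, END)): offset=14
After 6 (seek(-15, END)): offset=14
After 7 (tell()): offset=14
After 8 (read(5)): returned '33RLV', offset=19
After 9 (seek(4, SET)): offset=4
After 10 (read(5)): returned 'RINP7', offset=9
After 11 (read(4)): returned '2OYF', offset=13
After 12 (seek(5, SET)): offset=5

Answer: 33RLVRINP72OYF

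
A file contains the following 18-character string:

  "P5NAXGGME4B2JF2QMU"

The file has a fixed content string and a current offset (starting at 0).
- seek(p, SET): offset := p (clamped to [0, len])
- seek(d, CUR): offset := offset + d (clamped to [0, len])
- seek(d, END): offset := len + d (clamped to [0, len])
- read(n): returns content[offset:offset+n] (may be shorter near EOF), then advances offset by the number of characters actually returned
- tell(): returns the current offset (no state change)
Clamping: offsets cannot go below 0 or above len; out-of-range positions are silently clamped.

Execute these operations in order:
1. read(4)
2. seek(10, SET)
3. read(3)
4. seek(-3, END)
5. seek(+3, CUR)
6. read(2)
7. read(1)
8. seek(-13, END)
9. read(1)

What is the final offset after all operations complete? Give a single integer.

After 1 (read(4)): returned 'P5NA', offset=4
After 2 (seek(10, SET)): offset=10
After 3 (read(3)): returned 'B2J', offset=13
After 4 (seek(-3, END)): offset=15
After 5 (seek(+3, CUR)): offset=18
After 6 (read(2)): returned '', offset=18
After 7 (read(1)): returned '', offset=18
After 8 (seek(-13, END)): offset=5
After 9 (read(1)): returned 'G', offset=6

Answer: 6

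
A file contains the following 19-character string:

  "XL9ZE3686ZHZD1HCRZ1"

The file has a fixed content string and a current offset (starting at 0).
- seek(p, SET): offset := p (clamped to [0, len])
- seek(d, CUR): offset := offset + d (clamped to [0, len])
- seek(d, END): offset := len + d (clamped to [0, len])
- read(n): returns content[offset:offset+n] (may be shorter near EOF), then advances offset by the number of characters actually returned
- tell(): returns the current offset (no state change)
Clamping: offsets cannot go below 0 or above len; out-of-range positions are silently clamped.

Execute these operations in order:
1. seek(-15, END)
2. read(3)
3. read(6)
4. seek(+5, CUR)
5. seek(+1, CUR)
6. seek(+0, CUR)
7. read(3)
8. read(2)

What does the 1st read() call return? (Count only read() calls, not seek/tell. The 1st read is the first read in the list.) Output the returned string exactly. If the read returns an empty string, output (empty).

Answer: E36

Derivation:
After 1 (seek(-15, END)): offset=4
After 2 (read(3)): returned 'E36', offset=7
After 3 (read(6)): returned '86ZHZD', offset=13
After 4 (seek(+5, CUR)): offset=18
After 5 (seek(+1, CUR)): offset=19
After 6 (seek(+0, CUR)): offset=19
After 7 (read(3)): returned '', offset=19
After 8 (read(2)): returned '', offset=19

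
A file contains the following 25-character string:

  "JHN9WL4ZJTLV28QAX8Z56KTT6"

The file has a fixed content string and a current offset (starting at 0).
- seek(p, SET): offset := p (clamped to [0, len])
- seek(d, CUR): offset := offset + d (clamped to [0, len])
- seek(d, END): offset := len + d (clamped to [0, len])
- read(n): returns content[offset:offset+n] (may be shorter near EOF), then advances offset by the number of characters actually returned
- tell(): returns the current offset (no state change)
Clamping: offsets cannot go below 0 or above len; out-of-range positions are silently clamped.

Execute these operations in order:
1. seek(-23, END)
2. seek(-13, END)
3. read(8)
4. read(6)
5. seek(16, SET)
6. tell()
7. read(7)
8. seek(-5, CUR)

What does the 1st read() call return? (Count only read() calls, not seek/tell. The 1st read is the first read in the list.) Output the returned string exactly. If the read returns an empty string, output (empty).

Answer: 28QAX8Z5

Derivation:
After 1 (seek(-23, END)): offset=2
After 2 (seek(-13, END)): offset=12
After 3 (read(8)): returned '28QAX8Z5', offset=20
After 4 (read(6)): returned '6KTT6', offset=25
After 5 (seek(16, SET)): offset=16
After 6 (tell()): offset=16
After 7 (read(7)): returned 'X8Z56KT', offset=23
After 8 (seek(-5, CUR)): offset=18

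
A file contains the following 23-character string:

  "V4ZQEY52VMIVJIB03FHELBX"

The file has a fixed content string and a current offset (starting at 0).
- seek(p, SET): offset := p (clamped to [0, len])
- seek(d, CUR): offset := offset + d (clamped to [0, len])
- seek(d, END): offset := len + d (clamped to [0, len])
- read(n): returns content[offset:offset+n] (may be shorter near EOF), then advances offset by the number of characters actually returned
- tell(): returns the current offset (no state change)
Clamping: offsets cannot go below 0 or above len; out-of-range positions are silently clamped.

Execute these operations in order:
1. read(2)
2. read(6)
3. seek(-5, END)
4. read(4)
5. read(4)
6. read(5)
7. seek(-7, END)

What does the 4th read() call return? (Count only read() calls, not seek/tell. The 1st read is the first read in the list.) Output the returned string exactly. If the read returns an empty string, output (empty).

After 1 (read(2)): returned 'V4', offset=2
After 2 (read(6)): returned 'ZQEY52', offset=8
After 3 (seek(-5, END)): offset=18
After 4 (read(4)): returned 'HELB', offset=22
After 5 (read(4)): returned 'X', offset=23
After 6 (read(5)): returned '', offset=23
After 7 (seek(-7, END)): offset=16

Answer: X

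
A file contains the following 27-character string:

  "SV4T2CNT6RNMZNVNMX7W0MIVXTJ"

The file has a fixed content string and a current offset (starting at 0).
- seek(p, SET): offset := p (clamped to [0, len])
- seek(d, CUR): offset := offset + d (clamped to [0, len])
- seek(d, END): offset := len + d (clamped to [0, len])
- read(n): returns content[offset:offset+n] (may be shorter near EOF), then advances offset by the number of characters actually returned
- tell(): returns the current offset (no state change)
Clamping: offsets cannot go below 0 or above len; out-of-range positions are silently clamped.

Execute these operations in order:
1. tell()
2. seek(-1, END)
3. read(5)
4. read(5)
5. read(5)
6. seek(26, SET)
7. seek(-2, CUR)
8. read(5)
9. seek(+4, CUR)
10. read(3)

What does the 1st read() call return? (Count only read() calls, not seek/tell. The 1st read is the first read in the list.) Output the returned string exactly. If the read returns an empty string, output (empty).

Answer: J

Derivation:
After 1 (tell()): offset=0
After 2 (seek(-1, END)): offset=26
After 3 (read(5)): returned 'J', offset=27
After 4 (read(5)): returned '', offset=27
After 5 (read(5)): returned '', offset=27
After 6 (seek(26, SET)): offset=26
After 7 (seek(-2, CUR)): offset=24
After 8 (read(5)): returned 'XTJ', offset=27
After 9 (seek(+4, CUR)): offset=27
After 10 (read(3)): returned '', offset=27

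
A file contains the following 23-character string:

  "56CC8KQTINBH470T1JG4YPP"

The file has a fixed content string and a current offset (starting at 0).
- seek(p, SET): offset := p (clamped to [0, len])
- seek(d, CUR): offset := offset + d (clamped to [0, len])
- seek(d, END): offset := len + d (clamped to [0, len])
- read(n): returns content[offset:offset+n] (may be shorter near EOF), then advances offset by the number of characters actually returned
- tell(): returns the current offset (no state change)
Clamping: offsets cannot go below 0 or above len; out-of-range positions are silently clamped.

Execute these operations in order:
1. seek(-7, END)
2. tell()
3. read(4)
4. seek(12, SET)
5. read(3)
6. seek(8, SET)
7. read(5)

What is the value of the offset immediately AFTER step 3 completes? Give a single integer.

Answer: 20

Derivation:
After 1 (seek(-7, END)): offset=16
After 2 (tell()): offset=16
After 3 (read(4)): returned '1JG4', offset=20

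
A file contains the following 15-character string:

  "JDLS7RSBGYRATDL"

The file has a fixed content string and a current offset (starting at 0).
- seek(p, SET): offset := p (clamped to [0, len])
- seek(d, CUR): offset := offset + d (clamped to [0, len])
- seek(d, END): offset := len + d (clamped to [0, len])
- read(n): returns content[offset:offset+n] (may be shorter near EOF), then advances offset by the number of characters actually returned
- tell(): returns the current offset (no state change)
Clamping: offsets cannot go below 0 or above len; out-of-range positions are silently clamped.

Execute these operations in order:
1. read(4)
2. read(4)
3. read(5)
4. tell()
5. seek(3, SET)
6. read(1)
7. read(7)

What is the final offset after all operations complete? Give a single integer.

Answer: 11

Derivation:
After 1 (read(4)): returned 'JDLS', offset=4
After 2 (read(4)): returned '7RSB', offset=8
After 3 (read(5)): returned 'GYRAT', offset=13
After 4 (tell()): offset=13
After 5 (seek(3, SET)): offset=3
After 6 (read(1)): returned 'S', offset=4
After 7 (read(7)): returned '7RSBGYR', offset=11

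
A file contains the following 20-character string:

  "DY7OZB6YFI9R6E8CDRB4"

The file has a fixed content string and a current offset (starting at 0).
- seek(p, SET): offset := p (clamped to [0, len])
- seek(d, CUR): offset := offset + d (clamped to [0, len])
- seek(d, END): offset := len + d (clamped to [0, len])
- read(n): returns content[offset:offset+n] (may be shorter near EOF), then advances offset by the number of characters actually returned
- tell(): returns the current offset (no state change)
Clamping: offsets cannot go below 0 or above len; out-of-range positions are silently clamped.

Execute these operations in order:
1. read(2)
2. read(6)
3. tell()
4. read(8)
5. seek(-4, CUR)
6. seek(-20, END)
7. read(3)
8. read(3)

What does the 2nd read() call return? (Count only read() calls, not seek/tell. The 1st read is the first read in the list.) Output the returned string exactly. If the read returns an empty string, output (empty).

After 1 (read(2)): returned 'DY', offset=2
After 2 (read(6)): returned '7OZB6Y', offset=8
After 3 (tell()): offset=8
After 4 (read(8)): returned 'FI9R6E8C', offset=16
After 5 (seek(-4, CUR)): offset=12
After 6 (seek(-20, END)): offset=0
After 7 (read(3)): returned 'DY7', offset=3
After 8 (read(3)): returned 'OZB', offset=6

Answer: 7OZB6Y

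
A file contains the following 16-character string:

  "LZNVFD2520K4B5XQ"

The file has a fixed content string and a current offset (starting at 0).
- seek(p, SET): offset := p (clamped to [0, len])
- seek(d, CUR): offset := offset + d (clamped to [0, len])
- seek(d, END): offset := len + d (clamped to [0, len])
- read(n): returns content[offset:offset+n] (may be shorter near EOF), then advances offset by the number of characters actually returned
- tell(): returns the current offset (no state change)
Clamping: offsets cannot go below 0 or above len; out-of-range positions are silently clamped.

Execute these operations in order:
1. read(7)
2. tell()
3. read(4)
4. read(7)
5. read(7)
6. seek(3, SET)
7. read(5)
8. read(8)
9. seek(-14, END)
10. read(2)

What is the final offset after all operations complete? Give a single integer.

Answer: 4

Derivation:
After 1 (read(7)): returned 'LZNVFD2', offset=7
After 2 (tell()): offset=7
After 3 (read(4)): returned '520K', offset=11
After 4 (read(7)): returned '4B5XQ', offset=16
After 5 (read(7)): returned '', offset=16
After 6 (seek(3, SET)): offset=3
After 7 (read(5)): returned 'VFD25', offset=8
After 8 (read(8)): returned '20K4B5XQ', offset=16
After 9 (seek(-14, END)): offset=2
After 10 (read(2)): returned 'NV', offset=4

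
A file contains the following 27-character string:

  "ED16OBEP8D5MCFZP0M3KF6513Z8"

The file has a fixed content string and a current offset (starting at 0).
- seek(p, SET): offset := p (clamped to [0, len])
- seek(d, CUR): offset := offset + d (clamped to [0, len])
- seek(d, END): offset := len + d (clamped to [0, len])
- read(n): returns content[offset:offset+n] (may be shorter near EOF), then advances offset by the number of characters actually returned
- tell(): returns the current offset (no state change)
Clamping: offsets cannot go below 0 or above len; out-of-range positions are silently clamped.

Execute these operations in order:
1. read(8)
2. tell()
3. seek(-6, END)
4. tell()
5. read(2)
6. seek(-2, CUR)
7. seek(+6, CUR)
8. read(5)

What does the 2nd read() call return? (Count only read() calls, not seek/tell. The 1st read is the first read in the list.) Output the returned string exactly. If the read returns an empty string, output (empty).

After 1 (read(8)): returned 'ED16OBEP', offset=8
After 2 (tell()): offset=8
After 3 (seek(-6, END)): offset=21
After 4 (tell()): offset=21
After 5 (read(2)): returned '65', offset=23
After 6 (seek(-2, CUR)): offset=21
After 7 (seek(+6, CUR)): offset=27
After 8 (read(5)): returned '', offset=27

Answer: 65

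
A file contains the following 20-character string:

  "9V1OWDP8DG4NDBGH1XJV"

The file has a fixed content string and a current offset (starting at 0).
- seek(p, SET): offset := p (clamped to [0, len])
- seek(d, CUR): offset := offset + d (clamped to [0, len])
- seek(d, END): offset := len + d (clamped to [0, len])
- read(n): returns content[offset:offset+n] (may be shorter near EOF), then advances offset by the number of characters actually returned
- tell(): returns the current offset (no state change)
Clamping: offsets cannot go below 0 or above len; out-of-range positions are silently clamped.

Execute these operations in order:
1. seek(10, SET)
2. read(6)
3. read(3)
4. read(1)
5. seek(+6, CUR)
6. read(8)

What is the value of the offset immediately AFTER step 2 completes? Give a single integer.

Answer: 16

Derivation:
After 1 (seek(10, SET)): offset=10
After 2 (read(6)): returned '4NDBGH', offset=16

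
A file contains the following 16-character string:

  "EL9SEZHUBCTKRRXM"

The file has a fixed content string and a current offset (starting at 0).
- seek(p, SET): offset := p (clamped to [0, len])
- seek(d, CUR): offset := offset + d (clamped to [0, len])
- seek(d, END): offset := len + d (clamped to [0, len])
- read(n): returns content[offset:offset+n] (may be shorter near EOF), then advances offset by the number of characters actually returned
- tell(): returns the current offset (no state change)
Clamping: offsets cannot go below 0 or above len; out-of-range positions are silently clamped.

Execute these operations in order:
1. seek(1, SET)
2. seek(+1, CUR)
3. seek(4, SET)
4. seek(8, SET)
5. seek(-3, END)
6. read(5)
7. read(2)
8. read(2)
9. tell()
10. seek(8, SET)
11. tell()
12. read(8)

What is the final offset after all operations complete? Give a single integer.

After 1 (seek(1, SET)): offset=1
After 2 (seek(+1, CUR)): offset=2
After 3 (seek(4, SET)): offset=4
After 4 (seek(8, SET)): offset=8
After 5 (seek(-3, END)): offset=13
After 6 (read(5)): returned 'RXM', offset=16
After 7 (read(2)): returned '', offset=16
After 8 (read(2)): returned '', offset=16
After 9 (tell()): offset=16
After 10 (seek(8, SET)): offset=8
After 11 (tell()): offset=8
After 12 (read(8)): returned 'BCTKRRXM', offset=16

Answer: 16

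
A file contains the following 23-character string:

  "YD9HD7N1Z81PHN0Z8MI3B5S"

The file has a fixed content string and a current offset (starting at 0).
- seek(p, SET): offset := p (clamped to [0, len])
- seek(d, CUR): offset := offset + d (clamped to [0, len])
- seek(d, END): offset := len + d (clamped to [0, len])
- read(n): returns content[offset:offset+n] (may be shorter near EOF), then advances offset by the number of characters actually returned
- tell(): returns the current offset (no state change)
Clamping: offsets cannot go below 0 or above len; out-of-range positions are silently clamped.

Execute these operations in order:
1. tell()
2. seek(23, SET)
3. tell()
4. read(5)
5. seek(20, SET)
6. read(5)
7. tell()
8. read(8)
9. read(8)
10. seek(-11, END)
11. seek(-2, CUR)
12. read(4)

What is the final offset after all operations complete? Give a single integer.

Answer: 14

Derivation:
After 1 (tell()): offset=0
After 2 (seek(23, SET)): offset=23
After 3 (tell()): offset=23
After 4 (read(5)): returned '', offset=23
After 5 (seek(20, SET)): offset=20
After 6 (read(5)): returned 'B5S', offset=23
After 7 (tell()): offset=23
After 8 (read(8)): returned '', offset=23
After 9 (read(8)): returned '', offset=23
After 10 (seek(-11, END)): offset=12
After 11 (seek(-2, CUR)): offset=10
After 12 (read(4)): returned '1PHN', offset=14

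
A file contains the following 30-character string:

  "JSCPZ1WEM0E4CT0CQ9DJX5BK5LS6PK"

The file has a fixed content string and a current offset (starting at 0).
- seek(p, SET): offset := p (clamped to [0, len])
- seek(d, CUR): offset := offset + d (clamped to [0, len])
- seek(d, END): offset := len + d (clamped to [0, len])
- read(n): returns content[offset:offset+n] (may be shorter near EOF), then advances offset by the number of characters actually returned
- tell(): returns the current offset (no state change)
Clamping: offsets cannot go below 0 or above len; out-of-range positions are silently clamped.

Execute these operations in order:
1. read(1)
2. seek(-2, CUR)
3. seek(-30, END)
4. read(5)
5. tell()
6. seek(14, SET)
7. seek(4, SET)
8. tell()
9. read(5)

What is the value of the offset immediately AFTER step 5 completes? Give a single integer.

Answer: 5

Derivation:
After 1 (read(1)): returned 'J', offset=1
After 2 (seek(-2, CUR)): offset=0
After 3 (seek(-30, END)): offset=0
After 4 (read(5)): returned 'JSCPZ', offset=5
After 5 (tell()): offset=5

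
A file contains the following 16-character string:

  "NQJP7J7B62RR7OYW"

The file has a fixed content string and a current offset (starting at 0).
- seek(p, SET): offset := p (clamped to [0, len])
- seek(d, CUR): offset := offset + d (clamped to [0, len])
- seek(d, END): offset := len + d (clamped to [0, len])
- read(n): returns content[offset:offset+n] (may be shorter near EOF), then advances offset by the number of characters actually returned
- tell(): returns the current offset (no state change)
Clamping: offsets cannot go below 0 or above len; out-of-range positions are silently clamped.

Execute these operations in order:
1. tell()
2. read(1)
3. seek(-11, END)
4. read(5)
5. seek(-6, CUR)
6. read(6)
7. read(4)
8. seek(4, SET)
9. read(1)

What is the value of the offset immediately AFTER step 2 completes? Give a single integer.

After 1 (tell()): offset=0
After 2 (read(1)): returned 'N', offset=1

Answer: 1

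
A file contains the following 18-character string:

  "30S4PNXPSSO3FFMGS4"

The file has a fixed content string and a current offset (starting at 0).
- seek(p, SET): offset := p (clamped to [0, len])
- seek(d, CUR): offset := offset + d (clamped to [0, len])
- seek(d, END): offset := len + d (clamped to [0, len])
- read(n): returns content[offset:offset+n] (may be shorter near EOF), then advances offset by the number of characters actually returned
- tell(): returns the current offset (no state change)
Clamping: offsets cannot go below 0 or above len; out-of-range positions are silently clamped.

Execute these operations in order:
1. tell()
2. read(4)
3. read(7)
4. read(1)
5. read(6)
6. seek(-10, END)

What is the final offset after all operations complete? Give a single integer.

Answer: 8

Derivation:
After 1 (tell()): offset=0
After 2 (read(4)): returned '30S4', offset=4
After 3 (read(7)): returned 'PNXPSSO', offset=11
After 4 (read(1)): returned '3', offset=12
After 5 (read(6)): returned 'FFMGS4', offset=18
After 6 (seek(-10, END)): offset=8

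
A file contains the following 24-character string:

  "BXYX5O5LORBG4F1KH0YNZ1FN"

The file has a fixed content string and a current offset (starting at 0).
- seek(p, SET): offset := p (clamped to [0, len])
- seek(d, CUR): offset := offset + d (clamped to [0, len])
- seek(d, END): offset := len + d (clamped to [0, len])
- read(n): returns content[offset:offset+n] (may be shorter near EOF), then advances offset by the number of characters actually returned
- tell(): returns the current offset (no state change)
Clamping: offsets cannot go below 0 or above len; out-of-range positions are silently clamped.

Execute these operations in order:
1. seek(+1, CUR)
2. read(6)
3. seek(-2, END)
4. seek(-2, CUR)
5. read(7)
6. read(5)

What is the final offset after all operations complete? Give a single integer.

Answer: 24

Derivation:
After 1 (seek(+1, CUR)): offset=1
After 2 (read(6)): returned 'XYX5O5', offset=7
After 3 (seek(-2, END)): offset=22
After 4 (seek(-2, CUR)): offset=20
After 5 (read(7)): returned 'Z1FN', offset=24
After 6 (read(5)): returned '', offset=24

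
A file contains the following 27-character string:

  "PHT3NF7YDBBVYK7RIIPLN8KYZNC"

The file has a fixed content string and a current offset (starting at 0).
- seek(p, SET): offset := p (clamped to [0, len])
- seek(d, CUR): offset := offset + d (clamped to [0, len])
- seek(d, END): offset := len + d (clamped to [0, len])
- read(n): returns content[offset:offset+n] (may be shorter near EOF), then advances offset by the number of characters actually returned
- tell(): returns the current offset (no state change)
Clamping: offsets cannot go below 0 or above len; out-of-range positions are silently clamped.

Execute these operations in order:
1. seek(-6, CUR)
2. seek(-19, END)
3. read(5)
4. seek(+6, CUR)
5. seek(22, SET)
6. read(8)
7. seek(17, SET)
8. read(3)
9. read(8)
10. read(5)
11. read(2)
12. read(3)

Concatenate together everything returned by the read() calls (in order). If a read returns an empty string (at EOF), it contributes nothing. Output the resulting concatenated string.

Answer: DBBVYKYZNCIPLN8KYZNC

Derivation:
After 1 (seek(-6, CUR)): offset=0
After 2 (seek(-19, END)): offset=8
After 3 (read(5)): returned 'DBBVY', offset=13
After 4 (seek(+6, CUR)): offset=19
After 5 (seek(22, SET)): offset=22
After 6 (read(8)): returned 'KYZNC', offset=27
After 7 (seek(17, SET)): offset=17
After 8 (read(3)): returned 'IPL', offset=20
After 9 (read(8)): returned 'N8KYZNC', offset=27
After 10 (read(5)): returned '', offset=27
After 11 (read(2)): returned '', offset=27
After 12 (read(3)): returned '', offset=27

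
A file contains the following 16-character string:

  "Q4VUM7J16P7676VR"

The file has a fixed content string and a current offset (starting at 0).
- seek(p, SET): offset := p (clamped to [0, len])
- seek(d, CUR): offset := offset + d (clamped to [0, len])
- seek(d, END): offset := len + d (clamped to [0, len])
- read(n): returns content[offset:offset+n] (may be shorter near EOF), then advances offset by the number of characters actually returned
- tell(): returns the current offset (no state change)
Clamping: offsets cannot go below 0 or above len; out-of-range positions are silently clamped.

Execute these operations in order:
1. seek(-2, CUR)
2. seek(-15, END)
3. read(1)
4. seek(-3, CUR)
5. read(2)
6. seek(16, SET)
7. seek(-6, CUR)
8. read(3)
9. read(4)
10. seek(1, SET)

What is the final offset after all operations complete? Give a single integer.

After 1 (seek(-2, CUR)): offset=0
After 2 (seek(-15, END)): offset=1
After 3 (read(1)): returned '4', offset=2
After 4 (seek(-3, CUR)): offset=0
After 5 (read(2)): returned 'Q4', offset=2
After 6 (seek(16, SET)): offset=16
After 7 (seek(-6, CUR)): offset=10
After 8 (read(3)): returned '767', offset=13
After 9 (read(4)): returned '6VR', offset=16
After 10 (seek(1, SET)): offset=1

Answer: 1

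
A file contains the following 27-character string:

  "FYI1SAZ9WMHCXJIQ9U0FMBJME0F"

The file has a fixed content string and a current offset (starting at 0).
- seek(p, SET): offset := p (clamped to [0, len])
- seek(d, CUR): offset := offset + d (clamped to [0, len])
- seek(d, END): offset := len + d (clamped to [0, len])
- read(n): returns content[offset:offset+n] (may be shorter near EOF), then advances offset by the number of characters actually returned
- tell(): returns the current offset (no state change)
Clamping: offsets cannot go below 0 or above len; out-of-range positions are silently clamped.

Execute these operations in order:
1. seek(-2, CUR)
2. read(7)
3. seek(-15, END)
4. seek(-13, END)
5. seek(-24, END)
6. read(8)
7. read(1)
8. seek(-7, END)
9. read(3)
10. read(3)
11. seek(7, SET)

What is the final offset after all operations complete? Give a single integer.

After 1 (seek(-2, CUR)): offset=0
After 2 (read(7)): returned 'FYI1SAZ', offset=7
After 3 (seek(-15, END)): offset=12
After 4 (seek(-13, END)): offset=14
After 5 (seek(-24, END)): offset=3
After 6 (read(8)): returned '1SAZ9WMH', offset=11
After 7 (read(1)): returned 'C', offset=12
After 8 (seek(-7, END)): offset=20
After 9 (read(3)): returned 'MBJ', offset=23
After 10 (read(3)): returned 'ME0', offset=26
After 11 (seek(7, SET)): offset=7

Answer: 7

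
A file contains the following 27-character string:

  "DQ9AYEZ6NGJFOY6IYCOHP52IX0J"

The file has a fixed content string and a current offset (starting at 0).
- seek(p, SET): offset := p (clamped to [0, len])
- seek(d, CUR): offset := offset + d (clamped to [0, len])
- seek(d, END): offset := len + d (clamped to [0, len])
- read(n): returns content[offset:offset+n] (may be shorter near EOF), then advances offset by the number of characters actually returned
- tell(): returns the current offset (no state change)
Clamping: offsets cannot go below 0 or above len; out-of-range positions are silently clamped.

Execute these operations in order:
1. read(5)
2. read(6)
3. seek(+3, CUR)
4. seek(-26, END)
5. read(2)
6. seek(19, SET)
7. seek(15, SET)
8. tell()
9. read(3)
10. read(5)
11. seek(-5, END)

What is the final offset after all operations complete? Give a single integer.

After 1 (read(5)): returned 'DQ9AY', offset=5
After 2 (read(6)): returned 'EZ6NGJ', offset=11
After 3 (seek(+3, CUR)): offset=14
After 4 (seek(-26, END)): offset=1
After 5 (read(2)): returned 'Q9', offset=3
After 6 (seek(19, SET)): offset=19
After 7 (seek(15, SET)): offset=15
After 8 (tell()): offset=15
After 9 (read(3)): returned 'IYC', offset=18
After 10 (read(5)): returned 'OHP52', offset=23
After 11 (seek(-5, END)): offset=22

Answer: 22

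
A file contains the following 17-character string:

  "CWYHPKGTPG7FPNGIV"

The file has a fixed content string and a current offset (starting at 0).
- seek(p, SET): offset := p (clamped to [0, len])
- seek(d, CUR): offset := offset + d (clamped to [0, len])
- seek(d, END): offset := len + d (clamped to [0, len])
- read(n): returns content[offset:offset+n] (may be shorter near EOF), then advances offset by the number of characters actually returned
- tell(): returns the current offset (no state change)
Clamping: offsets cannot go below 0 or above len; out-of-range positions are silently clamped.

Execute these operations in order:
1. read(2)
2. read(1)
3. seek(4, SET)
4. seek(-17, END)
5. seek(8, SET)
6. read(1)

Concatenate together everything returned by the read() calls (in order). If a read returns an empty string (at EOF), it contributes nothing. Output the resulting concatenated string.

Answer: CWYP

Derivation:
After 1 (read(2)): returned 'CW', offset=2
After 2 (read(1)): returned 'Y', offset=3
After 3 (seek(4, SET)): offset=4
After 4 (seek(-17, END)): offset=0
After 5 (seek(8, SET)): offset=8
After 6 (read(1)): returned 'P', offset=9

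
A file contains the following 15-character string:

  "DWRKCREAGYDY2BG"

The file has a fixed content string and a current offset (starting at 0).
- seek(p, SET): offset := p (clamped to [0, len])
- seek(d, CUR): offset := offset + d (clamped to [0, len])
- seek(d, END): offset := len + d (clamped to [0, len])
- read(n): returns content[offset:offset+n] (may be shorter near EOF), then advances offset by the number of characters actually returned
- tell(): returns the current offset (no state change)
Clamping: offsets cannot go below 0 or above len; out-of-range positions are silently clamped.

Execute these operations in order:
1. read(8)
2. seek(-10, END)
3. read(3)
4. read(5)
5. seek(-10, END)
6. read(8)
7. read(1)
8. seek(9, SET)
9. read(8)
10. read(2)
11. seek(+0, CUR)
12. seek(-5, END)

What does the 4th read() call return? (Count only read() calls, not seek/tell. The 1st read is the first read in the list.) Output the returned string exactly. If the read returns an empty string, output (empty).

Answer: REAGYDY2

Derivation:
After 1 (read(8)): returned 'DWRKCREA', offset=8
After 2 (seek(-10, END)): offset=5
After 3 (read(3)): returned 'REA', offset=8
After 4 (read(5)): returned 'GYDY2', offset=13
After 5 (seek(-10, END)): offset=5
After 6 (read(8)): returned 'REAGYDY2', offset=13
After 7 (read(1)): returned 'B', offset=14
After 8 (seek(9, SET)): offset=9
After 9 (read(8)): returned 'YDY2BG', offset=15
After 10 (read(2)): returned '', offset=15
After 11 (seek(+0, CUR)): offset=15
After 12 (seek(-5, END)): offset=10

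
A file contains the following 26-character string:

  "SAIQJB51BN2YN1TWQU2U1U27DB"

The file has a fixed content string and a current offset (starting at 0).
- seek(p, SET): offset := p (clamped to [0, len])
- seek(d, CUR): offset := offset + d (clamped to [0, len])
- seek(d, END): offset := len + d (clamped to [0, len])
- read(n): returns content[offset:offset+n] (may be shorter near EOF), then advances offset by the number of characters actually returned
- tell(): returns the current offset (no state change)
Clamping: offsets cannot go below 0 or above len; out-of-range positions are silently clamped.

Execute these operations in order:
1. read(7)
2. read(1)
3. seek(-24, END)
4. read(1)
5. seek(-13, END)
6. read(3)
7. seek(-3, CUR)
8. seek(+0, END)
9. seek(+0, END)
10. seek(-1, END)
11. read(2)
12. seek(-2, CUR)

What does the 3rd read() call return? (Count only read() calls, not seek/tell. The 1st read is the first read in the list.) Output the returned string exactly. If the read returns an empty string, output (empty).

Answer: I

Derivation:
After 1 (read(7)): returned 'SAIQJB5', offset=7
After 2 (read(1)): returned '1', offset=8
After 3 (seek(-24, END)): offset=2
After 4 (read(1)): returned 'I', offset=3
After 5 (seek(-13, END)): offset=13
After 6 (read(3)): returned '1TW', offset=16
After 7 (seek(-3, CUR)): offset=13
After 8 (seek(+0, END)): offset=26
After 9 (seek(+0, END)): offset=26
After 10 (seek(-1, END)): offset=25
After 11 (read(2)): returned 'B', offset=26
After 12 (seek(-2, CUR)): offset=24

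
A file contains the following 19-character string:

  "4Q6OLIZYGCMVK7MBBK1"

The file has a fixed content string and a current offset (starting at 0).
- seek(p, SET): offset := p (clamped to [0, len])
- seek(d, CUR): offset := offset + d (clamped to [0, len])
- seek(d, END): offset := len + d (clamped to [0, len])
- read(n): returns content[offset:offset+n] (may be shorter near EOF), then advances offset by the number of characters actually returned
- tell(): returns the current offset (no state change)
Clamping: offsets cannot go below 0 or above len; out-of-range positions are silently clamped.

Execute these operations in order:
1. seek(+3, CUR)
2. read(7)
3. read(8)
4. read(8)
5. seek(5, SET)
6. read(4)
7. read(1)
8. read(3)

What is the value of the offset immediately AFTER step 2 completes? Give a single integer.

Answer: 10

Derivation:
After 1 (seek(+3, CUR)): offset=3
After 2 (read(7)): returned 'OLIZYGC', offset=10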